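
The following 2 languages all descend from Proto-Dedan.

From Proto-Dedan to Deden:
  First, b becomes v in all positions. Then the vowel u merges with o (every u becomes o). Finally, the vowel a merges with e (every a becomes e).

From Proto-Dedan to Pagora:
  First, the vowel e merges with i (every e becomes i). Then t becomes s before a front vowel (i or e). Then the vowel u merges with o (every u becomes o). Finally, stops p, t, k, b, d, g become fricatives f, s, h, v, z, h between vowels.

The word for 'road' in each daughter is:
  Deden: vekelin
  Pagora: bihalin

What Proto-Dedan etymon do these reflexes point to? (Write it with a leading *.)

Position 4: Deden has e, Pagora has a. Pagora preserves a here (none of its changes turn any other segment into a), so the proto-segment is *a.
Position 1: Deden has v, Pagora has b. Pagora preserves b here (none of its changes turn any other segment into b), so the proto-segment is *b.
Position 3: Deden has k, Pagora has h. Deden preserves k here (none of its changes turn any other segment into k), so the proto-segment is *k.
This points to *bekalin. Verify forward in each daughter:
Deden: start from *bekalin.
  rule 1 (unconditioned shift): bekalin → vekalin
  rule 2: no change — vekalin
  rule 3 (vowel merger): vekalin → vekelin
  ⇒ Deden vekelin
Pagora: *bekalin > bikalin > bihalin  (by vowel merger, intervocalic lenition)
Only *bekalin yields all of Deden vekelin, Pagora bihalin.

*bekalin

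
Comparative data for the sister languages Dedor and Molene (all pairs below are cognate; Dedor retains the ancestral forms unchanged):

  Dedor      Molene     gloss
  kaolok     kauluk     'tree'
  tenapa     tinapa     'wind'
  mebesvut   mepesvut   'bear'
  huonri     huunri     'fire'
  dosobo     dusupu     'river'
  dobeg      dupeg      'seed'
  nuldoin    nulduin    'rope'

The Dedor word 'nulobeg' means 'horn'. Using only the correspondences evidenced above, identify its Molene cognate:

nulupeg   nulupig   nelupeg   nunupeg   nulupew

dosobo ~ dusupu, dobeg ~ dupeg — Dedor o corresponds to Molene u after a consonant, before a labial obstruent.
mebesvut ~ mepesvut, dobeg ~ dupeg — Dedor b corresponds to Molene p between vowels (before a front vowel).
Applying these to Dedor 'nulobeg':
  nulobeg → nulubeg   (o→u after a consonant, before a labial obstruent)
  nulubeg → nulupeg   (b→p between vowels (before a front vowel))
So the Molene cognate is 'nulupeg'.

nulupeg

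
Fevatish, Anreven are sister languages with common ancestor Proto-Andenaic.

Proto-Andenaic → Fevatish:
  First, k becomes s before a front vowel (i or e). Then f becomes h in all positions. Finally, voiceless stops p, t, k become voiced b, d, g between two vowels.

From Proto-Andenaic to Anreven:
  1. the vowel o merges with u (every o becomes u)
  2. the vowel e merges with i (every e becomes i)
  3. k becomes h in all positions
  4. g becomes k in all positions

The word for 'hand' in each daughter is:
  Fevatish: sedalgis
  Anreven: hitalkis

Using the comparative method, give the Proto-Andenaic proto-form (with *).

*ketalgis

Position 1: Fevatish has s, Anreven has h. Taking the neighbouring segments as reconstructed: Fevatish s could go back to *k or *s; Anreven h could go back to *k or *h — the one source consistent with every daughter is *k.
Position 3: Fevatish has d, Anreven has t. Anreven preserves t here (none of its changes turn any other segment into t), so the proto-segment is *t.
Position 6: Fevatish has g, Anreven has k. In Anreven, k can only continue *g, so the proto-segment is *g.
This points to *ketalgis. Verify forward in each daughter:
Fevatish: start from *ketalgis.
  rule 1 (palatalisation): ketalgis → setalgis
  rule 2: no change — setalgis
  rule 3 (intervocalic voicing): setalgis → sedalgis
  ⇒ Fevatish sedalgis
Anreven: *ketalgis > kitalgis > hitalgis > hitalkis  (by vowel merger, unconditioned shift, unconditioned shift)
No other proto-form is consistent with every reflex, so the reconstruction is *ketalgis.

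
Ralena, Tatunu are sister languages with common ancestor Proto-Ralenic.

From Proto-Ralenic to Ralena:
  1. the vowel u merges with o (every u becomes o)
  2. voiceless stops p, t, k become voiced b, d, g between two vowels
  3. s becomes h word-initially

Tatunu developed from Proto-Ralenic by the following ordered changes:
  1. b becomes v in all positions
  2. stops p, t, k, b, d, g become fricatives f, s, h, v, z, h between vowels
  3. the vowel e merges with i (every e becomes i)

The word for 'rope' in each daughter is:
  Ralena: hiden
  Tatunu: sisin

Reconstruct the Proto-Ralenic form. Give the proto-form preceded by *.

*siten

Position 1: Ralena has h, Tatunu has s. Taking the neighbouring segments as reconstructed: Ralena h could go back to *s or *h; Tatunu s can only go back to *s — the one source consistent with every daughter is *s.
Position 3: Ralena has d, Tatunu has s. Taking the neighbouring segments as reconstructed: Ralena d could go back to *t or *d; Tatunu s could go back to *t or *s — the one source consistent with every daughter is *t.
Position 4: Ralena has e, Tatunu has i. Ralena preserves e here (none of its changes turn any other segment into e), so the proto-segment is *e.
The remaining positions agree across the daughters. Check the candidate against every language:
Ralena: start from *siten.
  rule 1: no change — siten
  rule 2 (intervocalic voicing): siten → siden
  rule 3 (debuccalisation): siden → hiden
  ⇒ Ralena hiden
Tatunu: start from *siten.
  rule 1: no change — siten
  rule 2 (intervocalic lenition): siten → sisen
  rule 3 (vowel merger): sisen → sisin
  ⇒ Tatunu sisin
No other proto-form is consistent with every reflex, so the reconstruction is *siten.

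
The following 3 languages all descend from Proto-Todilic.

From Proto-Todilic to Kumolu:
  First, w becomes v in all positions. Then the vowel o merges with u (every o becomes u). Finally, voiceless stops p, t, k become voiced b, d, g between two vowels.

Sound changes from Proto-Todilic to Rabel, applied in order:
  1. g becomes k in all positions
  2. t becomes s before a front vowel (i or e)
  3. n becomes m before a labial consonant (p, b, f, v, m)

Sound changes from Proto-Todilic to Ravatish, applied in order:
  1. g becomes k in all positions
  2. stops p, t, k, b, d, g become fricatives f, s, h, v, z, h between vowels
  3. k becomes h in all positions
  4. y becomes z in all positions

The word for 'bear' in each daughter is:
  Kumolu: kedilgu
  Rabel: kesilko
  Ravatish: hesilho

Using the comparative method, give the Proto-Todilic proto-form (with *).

*ketilgo

Position 1: Kumolu has k, Rabel has k, Ravatish has h. Kumolu preserves k here (none of its changes turn any other segment into k), so the proto-segment is *k.
Position 6: Kumolu has g, Rabel has k, Ravatish has h. Taking the neighbouring segments as reconstructed: Kumolu g can only go back to *g; Rabel k could go back to *k or *g; Ravatish h could go back to *k or *g or *h — the one source consistent with every daughter is *g.
Continuing position by position gives *ketilgo; check it forward:
Kumolu: *ketilgo > ketilgu > kedilgu  (by vowel merger, intervocalic voicing)
Rabel: start from *ketilgo.
  rule 1 (unconditioned shift): ketilgo → ketilko
  rule 2 (palatalisation): ketilko → kesilko
  rule 3: no change — kesilko
  ⇒ Rabel kesilko
Ravatish: *ketilgo
  ketilgo → ketilko   [unconditioned shift]
  ketilko → kesilko   [intervocalic lenition]
  kesilko → hesilho   [unconditioned shift]
  hesilho (rule 4 does not apply)
  giving Ravatish hesilho.
No other proto-form is consistent with every reflex, so the reconstruction is *ketilgo.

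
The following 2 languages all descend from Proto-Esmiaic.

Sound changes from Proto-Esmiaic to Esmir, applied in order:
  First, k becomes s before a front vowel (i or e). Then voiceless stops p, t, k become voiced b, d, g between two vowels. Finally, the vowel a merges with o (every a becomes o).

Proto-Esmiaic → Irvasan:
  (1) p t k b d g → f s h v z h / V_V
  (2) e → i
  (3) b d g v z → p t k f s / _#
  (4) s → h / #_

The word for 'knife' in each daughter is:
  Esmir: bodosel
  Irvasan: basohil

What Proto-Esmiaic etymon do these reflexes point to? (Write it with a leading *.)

Position 6: Esmir has e, Irvasan has i. Esmir preserves e here (none of its changes turn any other segment into e), so the proto-segment is *e.
Position 2: Esmir has o, Irvasan has a. Irvasan preserves a here (none of its changes turn any other segment into a), so the proto-segment is *a.
Continuing position by position gives *batokel; check it forward:
Esmir: *batokel > batosel > badosel > bodosel  (by palatalisation, intervocalic voicing, vowel merger)
Irvasan: *batokel
  batokel → basohel   [intervocalic lenition]
  basohel → basohil   [vowel merger]
  basohil (rule 3 does not apply)
  basohil (rule 4 does not apply)
  giving Irvasan basohil.
Only *batokel yields all of Esmir bodosel, Irvasan basohil.

*batokel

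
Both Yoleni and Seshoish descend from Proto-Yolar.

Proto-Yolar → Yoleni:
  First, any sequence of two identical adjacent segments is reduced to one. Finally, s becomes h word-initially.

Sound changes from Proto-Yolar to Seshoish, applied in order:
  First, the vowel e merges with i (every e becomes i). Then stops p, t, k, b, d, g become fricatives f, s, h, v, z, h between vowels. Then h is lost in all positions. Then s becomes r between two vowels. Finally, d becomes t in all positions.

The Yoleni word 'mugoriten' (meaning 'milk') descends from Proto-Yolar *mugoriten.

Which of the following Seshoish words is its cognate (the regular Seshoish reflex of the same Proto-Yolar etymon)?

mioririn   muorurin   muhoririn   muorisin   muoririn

Seshoish: start from *mugoriten.
  rule 1 (vowel merger): mugoriten → mugoritin
  rule 2 (intervocalic lenition): mugoritin → muhorisin
  rule 3 (h-loss): muhorisin → muorisin
  rule 4 (rhotacism): muorisin → muoririn
  rule 5: no change — muoririn
  ⇒ Seshoish muoririn
Only 'muoririn' matches the regular Seshoish development of *mugoriten.

muoririn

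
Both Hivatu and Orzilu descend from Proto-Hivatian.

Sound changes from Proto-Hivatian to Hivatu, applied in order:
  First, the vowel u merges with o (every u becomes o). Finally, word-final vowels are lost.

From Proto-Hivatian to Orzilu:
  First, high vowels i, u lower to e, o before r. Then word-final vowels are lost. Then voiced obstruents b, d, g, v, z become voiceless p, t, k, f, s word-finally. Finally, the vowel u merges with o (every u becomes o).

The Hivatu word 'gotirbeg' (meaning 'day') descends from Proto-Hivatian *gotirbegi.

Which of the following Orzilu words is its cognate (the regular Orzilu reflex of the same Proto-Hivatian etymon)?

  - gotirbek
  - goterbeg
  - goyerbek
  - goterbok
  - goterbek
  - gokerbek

Orzilu: *gotirbegi
  gotirbegi → goterbegi   [pre-rhotic lowering]
  goterbegi → goterbeg   [apocope]
  goterbeg → goterbek   [final devoicing]
  goterbek (rule 4 does not apply)
  giving Orzilu goterbek.
Among the options, 'goterbek' alone shows every Orzilu change applied in order.

goterbek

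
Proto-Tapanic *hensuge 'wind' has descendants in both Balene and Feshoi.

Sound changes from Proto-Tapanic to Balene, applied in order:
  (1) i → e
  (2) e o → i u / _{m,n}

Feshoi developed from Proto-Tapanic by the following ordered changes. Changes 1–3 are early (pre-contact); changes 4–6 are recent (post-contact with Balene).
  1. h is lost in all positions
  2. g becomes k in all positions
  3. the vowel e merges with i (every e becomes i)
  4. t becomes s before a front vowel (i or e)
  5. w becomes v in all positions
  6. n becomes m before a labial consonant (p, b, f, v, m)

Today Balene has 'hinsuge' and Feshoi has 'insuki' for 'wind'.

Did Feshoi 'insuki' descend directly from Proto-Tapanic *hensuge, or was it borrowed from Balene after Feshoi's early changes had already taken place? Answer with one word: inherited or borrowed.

If inherited, *hensuge would pass through all of Feshoi's changes:
Feshoi: *hensuge
  hensuge → ensuge   [h-loss]
  ensuge → ensuke   [unconditioned shift]
  ensuke → insuki   [vowel merger]
  insuki (rule 4 does not apply)
  insuki (rule 5 does not apply)
  insuki (rule 6 does not apply)
  giving Feshoi insuki.
If borrowed from Balene 'hinsuge' after the early changes, it would undergo only the recent ones:
  rule 4 (palatalisation): no change (hinsuge)
  rule 5 (unconditioned shift): no change (hinsuge)
  rule 6 (nasal place assimilation): no change (hinsuge)
  ⇒ as a loan: hinsuge
Feshoi 'insuki' matches the inherited outcome exactly, so it is an inherited cognate, not a loan.

inherited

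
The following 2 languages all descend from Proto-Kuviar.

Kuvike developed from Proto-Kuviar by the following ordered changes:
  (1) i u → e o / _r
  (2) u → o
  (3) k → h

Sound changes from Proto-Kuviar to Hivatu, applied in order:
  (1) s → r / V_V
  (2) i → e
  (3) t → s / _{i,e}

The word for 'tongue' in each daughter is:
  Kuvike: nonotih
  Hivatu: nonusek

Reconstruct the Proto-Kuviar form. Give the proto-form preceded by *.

*nonutik

Position 4: Kuvike has o, Hivatu has u. Hivatu preserves u here (none of its changes turn any other segment into u), so the proto-segment is *u.
Position 6: Kuvike has i, Hivatu has e. Kuvike preserves i here (none of its changes turn any other segment into i), so the proto-segment is *i.
Verify the candidate proto-form against each daughter:
Kuvike: start from *nonutik.
  rule 1: no change — nonutik
  rule 2 (vowel merger): nonutik → nonotik
  rule 3 (unconditioned shift): nonotik → nonotih
  ⇒ Kuvike nonotih
Hivatu: *nonutik > nonutek > nonusek  (by vowel merger, palatalisation)
No other proto-form is consistent with every reflex, so the reconstruction is *nonutik.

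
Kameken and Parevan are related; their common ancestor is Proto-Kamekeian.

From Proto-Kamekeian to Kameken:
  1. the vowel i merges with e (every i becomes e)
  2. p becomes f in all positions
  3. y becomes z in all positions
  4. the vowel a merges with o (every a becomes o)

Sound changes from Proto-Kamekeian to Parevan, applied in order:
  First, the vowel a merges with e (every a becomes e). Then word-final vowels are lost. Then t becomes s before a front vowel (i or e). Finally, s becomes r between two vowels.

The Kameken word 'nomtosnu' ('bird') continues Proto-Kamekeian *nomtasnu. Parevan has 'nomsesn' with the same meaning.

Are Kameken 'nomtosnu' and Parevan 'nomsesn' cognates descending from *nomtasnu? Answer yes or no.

yes

Derive the expected Parevan reflex of *nomtasnu:
Parevan: *nomtasnu
  nomtasnu → nomtesnu   [vowel merger]
  nomtesnu → nomtesn   [apocope]
  nomtesn → nomsesn   [palatalisation]
  nomsesn (rule 4 does not apply)
  giving Parevan nomsesn.
Parevan 'nomsesn' matches the regular reflex exactly, so the pair is cognate.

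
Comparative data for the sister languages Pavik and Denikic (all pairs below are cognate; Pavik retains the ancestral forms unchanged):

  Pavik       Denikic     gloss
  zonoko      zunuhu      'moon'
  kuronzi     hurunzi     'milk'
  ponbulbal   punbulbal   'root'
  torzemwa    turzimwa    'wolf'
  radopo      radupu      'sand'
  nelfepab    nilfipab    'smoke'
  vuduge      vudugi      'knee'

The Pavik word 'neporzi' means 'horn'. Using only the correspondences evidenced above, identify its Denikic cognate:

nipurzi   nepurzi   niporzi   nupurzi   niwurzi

nelfepab ~ nilfipab — Pavik e corresponds to Denikic i after a consonant, before a labial obstruent.
torzemwa ~ turzimwa — Pavik o corresponds to Denikic u after a consonant, before r.
Applying these to Pavik 'neporzi':
  neporzi → niporzi   (e→i after a consonant, before a labial obstruent)
  niporzi → nipurzi   (o→u after a consonant, before r)
So the Denikic cognate is 'nipurzi'.

nipurzi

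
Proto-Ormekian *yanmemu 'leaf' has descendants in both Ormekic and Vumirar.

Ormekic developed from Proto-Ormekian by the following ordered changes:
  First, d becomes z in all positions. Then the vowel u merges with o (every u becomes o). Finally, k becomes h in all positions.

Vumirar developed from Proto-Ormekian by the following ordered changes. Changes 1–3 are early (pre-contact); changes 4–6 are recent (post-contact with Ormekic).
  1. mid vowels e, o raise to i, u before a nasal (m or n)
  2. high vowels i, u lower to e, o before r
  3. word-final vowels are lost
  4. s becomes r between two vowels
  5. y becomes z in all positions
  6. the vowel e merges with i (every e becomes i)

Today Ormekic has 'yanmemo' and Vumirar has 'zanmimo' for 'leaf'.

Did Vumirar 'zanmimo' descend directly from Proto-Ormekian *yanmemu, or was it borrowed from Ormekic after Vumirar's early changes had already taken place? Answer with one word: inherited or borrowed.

If inherited, *yanmemu would pass through all of Vumirar's changes:
Vumirar: start from *yanmemu.
  rule 1 (pre-nasal raising): yanmemu → yanmimu
  rule 2: no change — yanmimu
  rule 3 (apocope): yanmimu → yanmim
  rule 4: no change — yanmim
  rule 5 (unconditioned shift): yanmim → zanmim
  rule 6: no change — zanmim
  ⇒ Vumirar zanmim
If borrowed from Ormekic 'yanmemo' after the early changes, it would undergo only the recent ones:
  rule 4 (rhotacism): no change (yanmemo)
  rule 5 (unconditioned shift): yanmemo → zanmemo
  rule 6 (vowel merger): zanmemo → zanmimo
  ⇒ as a loan: zanmimo
Vumirar 'zanmimo' matches the loan outcome 'zanmimo', not the inherited 'zanmim' — it skipped the early Vumirar changes, so it was borrowed from Ormekic.

borrowed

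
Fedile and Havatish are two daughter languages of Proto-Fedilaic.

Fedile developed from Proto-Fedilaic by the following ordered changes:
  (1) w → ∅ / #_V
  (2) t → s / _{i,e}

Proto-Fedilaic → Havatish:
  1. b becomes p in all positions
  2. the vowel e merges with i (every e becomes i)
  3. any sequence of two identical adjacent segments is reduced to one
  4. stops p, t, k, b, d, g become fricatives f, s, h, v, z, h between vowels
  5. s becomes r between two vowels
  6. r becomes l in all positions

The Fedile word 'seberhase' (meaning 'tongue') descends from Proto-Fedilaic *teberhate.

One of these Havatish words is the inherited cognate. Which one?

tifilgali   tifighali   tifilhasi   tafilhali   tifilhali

Havatish: *teberhate > teperhate > tipirhati > tifirhasi > tifirhari > tifilhali  (by unconditioned shift, vowel merger, intervocalic lenition, rhotacism, unconditioned shift)

tifilhali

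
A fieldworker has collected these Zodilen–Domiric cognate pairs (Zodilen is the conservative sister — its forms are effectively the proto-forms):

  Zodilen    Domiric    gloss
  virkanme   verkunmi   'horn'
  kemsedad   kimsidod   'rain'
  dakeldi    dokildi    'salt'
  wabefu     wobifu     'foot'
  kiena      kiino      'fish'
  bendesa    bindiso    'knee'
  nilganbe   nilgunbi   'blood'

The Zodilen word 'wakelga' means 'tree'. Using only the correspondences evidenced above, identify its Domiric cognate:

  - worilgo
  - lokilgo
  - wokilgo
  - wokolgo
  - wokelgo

kemsedad ~ kimsidod, dakeldi ~ dokildi — Zodilen a corresponds to Domiric o after a consonant, before a consonant other than r, m, n, p, b, f, v.
kemsedad ~ kimsidod, dakeldi ~ dokildi — Zodilen e corresponds to Domiric i after a consonant, before a consonant other than r, m, n, p, b, f, v.
kiena ~ kiino, bendesa ~ bindiso — Zodilen a corresponds to Domiric o word-finally.
Applying these to Zodilen 'wakelga':
  wakelga → wokelga   (a→o after a consonant, before a consonant other than r, m, n, p, b, f, v)
  wokelga → wokilga   (e→i after a consonant, before a consonant other than r, m, n, p, b, f, v)
  wokilga → wokilgo   (a→o word-finally)
So the Domiric cognate is 'wokilgo'.

wokilgo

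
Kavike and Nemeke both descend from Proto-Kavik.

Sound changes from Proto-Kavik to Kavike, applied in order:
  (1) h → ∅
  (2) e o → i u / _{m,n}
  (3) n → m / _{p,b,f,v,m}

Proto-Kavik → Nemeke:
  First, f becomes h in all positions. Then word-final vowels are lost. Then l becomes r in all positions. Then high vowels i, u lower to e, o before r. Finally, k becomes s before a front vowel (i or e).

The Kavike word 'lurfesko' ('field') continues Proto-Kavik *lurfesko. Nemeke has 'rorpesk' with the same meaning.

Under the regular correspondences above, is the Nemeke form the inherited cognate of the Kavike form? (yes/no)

Derive the expected Nemeke reflex of *lurfesko:
Nemeke: start from *lurfesko.
  rule 1 (unconditioned shift): lurfesko → lurhesko
  rule 2 (apocope): lurhesko → lurhesk
  rule 3 (unconditioned shift): lurhesk → rurhesk
  rule 4 (pre-rhotic lowering): rurhesk → rorhesk
  rule 5: no change — rorhesk
  ⇒ Nemeke rorhesk
The regular Nemeke reflex would be 'rorhesk', but the attested form is 'rorpesk'. The correspondence is irregular, so they are not cognates (the Nemeke form has a different source).

no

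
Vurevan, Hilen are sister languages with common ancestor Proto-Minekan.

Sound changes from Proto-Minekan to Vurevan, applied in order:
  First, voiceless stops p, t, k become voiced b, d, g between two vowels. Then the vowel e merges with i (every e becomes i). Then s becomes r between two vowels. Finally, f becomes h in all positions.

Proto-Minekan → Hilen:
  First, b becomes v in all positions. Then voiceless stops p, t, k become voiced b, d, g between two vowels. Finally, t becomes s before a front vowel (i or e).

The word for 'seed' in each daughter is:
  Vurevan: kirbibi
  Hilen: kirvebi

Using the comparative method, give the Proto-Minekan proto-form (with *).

Position 4: Vurevan has b, Hilen has v. Taking the neighbouring segments as reconstructed: Vurevan b can only go back to *b; Hilen v could go back to *b or *v — the one source consistent with every daughter is *b.
Position 5: Vurevan has i, Hilen has e. Hilen preserves e here (none of its changes turn any other segment into e), so the proto-segment is *e.
Position 6: Vurevan has b, Hilen has b. In Hilen, b can only continue *p, so the proto-segment is *p.
Verify the candidate proto-form against each daughter:
Vurevan: *kirbepi
  kirbepi → kirbebi   [intervocalic voicing]
  kirbebi → kirbibi   [vowel merger]
  kirbibi (rule 3 does not apply)
  kirbibi (rule 4 does not apply)
  giving Vurevan kirbibi.
Hilen: *kirbepi
  kirbepi → kirvepi   [unconditioned shift]
  kirvepi → kirvebi   [intervocalic voicing]
  kirvebi (rule 3 does not apply)
  giving Hilen kirvebi.
Only *kirbepi yields all of Vurevan kirbibi, Hilen kirvebi.

*kirbepi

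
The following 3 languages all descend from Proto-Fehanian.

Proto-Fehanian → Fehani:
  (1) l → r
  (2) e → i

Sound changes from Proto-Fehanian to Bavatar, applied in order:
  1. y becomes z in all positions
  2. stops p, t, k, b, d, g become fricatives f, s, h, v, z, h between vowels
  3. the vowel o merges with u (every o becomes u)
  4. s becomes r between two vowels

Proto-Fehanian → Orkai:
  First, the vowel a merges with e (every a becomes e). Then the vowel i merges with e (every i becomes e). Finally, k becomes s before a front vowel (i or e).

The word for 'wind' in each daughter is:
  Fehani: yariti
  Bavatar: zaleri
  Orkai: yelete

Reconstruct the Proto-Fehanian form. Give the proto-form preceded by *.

Position 4: Fehani has i, Bavatar has e, Orkai has e. Bavatar preserves e here (none of its changes turn any other segment into e), so the proto-segment is *e.
Position 1: Fehani has y, Bavatar has z, Orkai has y. Fehani preserves y here (none of its changes turn any other segment into y), so the proto-segment is *y.
Position 2: Fehani has a, Bavatar has a, Orkai has e. Fehani preserves a here (none of its changes turn any other segment into a), so the proto-segment is *a.
This points to *yaleti. Verify forward in each daughter:
Fehani: *yaleti > yareti > yariti  (by unconditioned shift, vowel merger)
Bavatar: start from *yaleti.
  rule 1 (unconditioned shift): yaleti → zaleti
  rule 2 (intervocalic lenition): zaleti → zalesi
  rule 3: no change — zalesi
  rule 4 (rhotacism): zalesi → zaleri
  ⇒ Bavatar zaleri
Orkai: *yaleti
  yaleti → yeleti   [vowel merger]
  yeleti → yelete   [vowel merger]
  yelete (rule 3 does not apply)
  giving Orkai yelete.
*yaleti is the unique common source.

*yaleti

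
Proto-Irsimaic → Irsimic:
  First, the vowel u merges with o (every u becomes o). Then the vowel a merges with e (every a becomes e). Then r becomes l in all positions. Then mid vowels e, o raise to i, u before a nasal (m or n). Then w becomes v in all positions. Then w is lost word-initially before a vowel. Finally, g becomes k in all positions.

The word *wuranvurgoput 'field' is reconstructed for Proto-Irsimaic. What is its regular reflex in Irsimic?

volinvolkopot

Irsimic: start from *wuranvurgoput.
  rule 1 (vowel merger): wuranvurgoput → woranvorgopot
  rule 2 (vowel merger): woranvorgopot → worenvorgopot
  rule 3 (unconditioned shift): worenvorgopot → wolenvolgopot
  rule 4 (pre-nasal raising): wolenvolgopot → wolinvolgopot
  rule 5 (unconditioned shift): wolinvolgopot → volinvolgopot
  rule 6: no change — volinvolgopot
  rule 7 (unconditioned shift): volinvolgopot → volinvolkopot
  ⇒ Irsimic volinvolkopot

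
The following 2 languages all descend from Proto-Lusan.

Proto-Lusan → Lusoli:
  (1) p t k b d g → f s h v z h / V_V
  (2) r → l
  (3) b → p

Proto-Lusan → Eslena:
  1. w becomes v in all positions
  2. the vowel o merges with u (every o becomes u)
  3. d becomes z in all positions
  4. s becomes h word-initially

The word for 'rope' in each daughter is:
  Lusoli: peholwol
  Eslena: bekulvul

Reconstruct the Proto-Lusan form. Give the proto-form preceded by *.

*bekolwol

Position 6: Lusoli has w, Eslena has v. Lusoli preserves w here (none of its changes turn any other segment into w), so the proto-segment is *w.
Position 1: Lusoli has p, Eslena has b. Eslena preserves b here (none of its changes turn any other segment into b), so the proto-segment is *b.
This points to *bekolwol. Verify forward in each daughter:
Lusoli: *bekolwol > beholwol > peholwol  (by intervocalic lenition, unconditioned shift)
Eslena: *bekolwol > bekolvol > bekulvul  (by unconditioned shift, vowel merger)
*bekolwol is the unique common source.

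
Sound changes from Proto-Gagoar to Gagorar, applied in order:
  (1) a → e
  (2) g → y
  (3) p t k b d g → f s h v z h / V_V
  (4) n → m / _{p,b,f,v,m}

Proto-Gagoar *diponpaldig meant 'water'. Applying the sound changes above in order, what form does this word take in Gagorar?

difompeldiy

Gagorar: *diponpaldig
  diponpaldig → diponpeldig   [vowel merger]
  diponpeldig → diponpeldiy   [unconditioned shift]
  diponpeldiy → difonpeldiy   [intervocalic lenition]
  difonpeldiy → difompeldiy   [nasal place assimilation]
  giving Gagorar difompeldiy.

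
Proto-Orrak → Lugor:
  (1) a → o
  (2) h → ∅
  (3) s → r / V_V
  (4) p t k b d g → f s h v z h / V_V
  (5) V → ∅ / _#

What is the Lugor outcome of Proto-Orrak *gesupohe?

gerufo

Lugor: *gesupohe
  gesupohe (rule 1 does not apply)
  gesupohe → gesupoe   [h-loss]
  gesupoe → gerupoe   [rhotacism]
  gerupoe → gerufoe   [intervocalic lenition]
  gerufoe → gerufo   [apocope]
  giving Lugor gerufo.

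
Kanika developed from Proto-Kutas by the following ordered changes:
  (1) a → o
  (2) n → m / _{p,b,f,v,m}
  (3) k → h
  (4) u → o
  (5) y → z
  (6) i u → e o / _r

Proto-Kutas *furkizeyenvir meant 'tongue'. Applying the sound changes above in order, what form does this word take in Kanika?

Kanika: *furkizeyenvir > furkizeyemvir > furhizeyemvir > forhizeyemvir > forhizezemvir > forhizezemver  (by nasal place assimilation, unconditioned shift, vowel merger, unconditioned shift, pre-rhotic lowering)

forhizezemver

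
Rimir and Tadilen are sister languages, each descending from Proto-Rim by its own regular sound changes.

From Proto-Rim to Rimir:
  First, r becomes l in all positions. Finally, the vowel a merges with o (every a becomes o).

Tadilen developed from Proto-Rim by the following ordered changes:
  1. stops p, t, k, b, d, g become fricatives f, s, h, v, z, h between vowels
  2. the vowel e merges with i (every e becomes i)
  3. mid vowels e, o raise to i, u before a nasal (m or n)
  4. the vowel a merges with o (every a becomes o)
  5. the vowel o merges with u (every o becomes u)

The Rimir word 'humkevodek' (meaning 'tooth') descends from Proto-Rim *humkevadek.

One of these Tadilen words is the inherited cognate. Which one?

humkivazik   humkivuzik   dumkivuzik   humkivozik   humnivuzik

humkivuzik

Tadilen: *humkevadek > humkevazek > humkivazik > humkivozik > humkivuzik  (by intervocalic lenition, vowel merger, vowel merger, vowel merger)
The other candidates each miss or misapply at least one Tadilen change.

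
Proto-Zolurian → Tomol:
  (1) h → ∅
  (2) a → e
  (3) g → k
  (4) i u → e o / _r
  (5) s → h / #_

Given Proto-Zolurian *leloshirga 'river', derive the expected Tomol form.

Tomol: *leloshirga
  leloshirga → lelosirga   [h-loss]
  lelosirga → lelosirge   [vowel merger]
  lelosirge → lelosirke   [unconditioned shift]
  lelosirke → leloserke   [pre-rhotic lowering]
  leloserke (rule 5 does not apply)
  giving Tomol leloserke.

leloserke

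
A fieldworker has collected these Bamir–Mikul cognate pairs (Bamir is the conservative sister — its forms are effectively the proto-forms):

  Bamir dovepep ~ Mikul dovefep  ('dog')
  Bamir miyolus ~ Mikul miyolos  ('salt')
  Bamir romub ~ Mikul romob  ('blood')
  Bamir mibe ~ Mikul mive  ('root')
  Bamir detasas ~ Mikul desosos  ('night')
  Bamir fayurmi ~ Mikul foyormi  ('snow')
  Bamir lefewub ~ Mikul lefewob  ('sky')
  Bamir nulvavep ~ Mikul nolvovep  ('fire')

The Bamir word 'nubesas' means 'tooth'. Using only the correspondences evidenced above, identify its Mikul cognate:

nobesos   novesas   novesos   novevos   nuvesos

novesos

romub ~ romob, lefewub ~ lefewob — Bamir u corresponds to Mikul o after a consonant, before a labial obstruent.
mibe ~ mive — Bamir b corresponds to Mikul v between vowels (before a front vowel).
detasas ~ desosos, fayurmi ~ foyormi — Bamir a corresponds to Mikul o after a consonant, before a consonant other than r, m, n, p, b, f, v.
Applying these to Bamir 'nubesas':
  nubesas → nobesas   (u→o after a consonant, before a labial obstruent)
  nobesas → novesas   (b→v between vowels (before a front vowel))
  novesas → novesos   (a→o after a consonant, before a consonant other than r, m, n, p, b, f, v)
So the Mikul cognate is 'novesos'.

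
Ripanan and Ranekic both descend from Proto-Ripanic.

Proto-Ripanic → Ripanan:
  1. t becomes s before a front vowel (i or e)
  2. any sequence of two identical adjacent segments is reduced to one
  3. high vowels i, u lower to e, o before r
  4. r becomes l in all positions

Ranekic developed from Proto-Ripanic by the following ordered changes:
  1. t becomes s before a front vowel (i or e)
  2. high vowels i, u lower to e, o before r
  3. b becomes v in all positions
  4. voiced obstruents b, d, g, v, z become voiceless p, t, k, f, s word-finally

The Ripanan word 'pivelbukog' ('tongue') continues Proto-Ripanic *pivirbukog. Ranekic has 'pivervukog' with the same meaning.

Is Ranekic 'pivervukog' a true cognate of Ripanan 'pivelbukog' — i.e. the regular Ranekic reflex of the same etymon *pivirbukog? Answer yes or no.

Derive the expected Ranekic reflex of *pivirbukog:
Ranekic: start from *pivirbukog.
  rule 1: no change — pivirbukog
  rule 2 (pre-rhotic lowering): pivirbukog → piverbukog
  rule 3 (unconditioned shift): piverbukog → pivervukog
  rule 4 (final devoicing): pivervukog → pivervukok
  ⇒ Ranekic pivervukok
The regular Ranekic reflex would be 'pivervukok', but the attested form is 'pivervukog'. The correspondence is irregular, so they are not cognates (the Ranekic form has a different source).

no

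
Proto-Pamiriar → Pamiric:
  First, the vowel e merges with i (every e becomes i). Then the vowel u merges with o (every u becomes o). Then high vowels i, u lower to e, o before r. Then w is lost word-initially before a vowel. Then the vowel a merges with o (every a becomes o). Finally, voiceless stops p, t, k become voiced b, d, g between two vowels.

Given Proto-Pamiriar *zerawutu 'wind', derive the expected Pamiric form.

Pamiric: start from *zerawutu.
  rule 1 (vowel merger): zerawutu → zirawutu
  rule 2 (vowel merger): zirawutu → zirawoto
  rule 3 (pre-rhotic lowering): zirawoto → zerawoto
  rule 4: no change — zerawoto
  rule 5 (vowel merger): zerawoto → zerowoto
  rule 6 (intervocalic voicing): zerowoto → zerowodo
  ⇒ Pamiric zerowodo

zerowodo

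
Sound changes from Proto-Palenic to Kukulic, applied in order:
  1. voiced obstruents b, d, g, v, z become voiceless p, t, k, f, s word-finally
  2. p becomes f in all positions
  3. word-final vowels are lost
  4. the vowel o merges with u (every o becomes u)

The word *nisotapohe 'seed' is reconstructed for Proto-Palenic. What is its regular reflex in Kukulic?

nisutafuh

Kukulic: start from *nisotapohe.
  rule 1: no change — nisotapohe
  rule 2 (unconditioned shift): nisotapohe → nisotafohe
  rule 3 (apocope): nisotafohe → nisotafoh
  rule 4 (vowel merger): nisotafoh → nisutafuh
  ⇒ Kukulic nisutafuh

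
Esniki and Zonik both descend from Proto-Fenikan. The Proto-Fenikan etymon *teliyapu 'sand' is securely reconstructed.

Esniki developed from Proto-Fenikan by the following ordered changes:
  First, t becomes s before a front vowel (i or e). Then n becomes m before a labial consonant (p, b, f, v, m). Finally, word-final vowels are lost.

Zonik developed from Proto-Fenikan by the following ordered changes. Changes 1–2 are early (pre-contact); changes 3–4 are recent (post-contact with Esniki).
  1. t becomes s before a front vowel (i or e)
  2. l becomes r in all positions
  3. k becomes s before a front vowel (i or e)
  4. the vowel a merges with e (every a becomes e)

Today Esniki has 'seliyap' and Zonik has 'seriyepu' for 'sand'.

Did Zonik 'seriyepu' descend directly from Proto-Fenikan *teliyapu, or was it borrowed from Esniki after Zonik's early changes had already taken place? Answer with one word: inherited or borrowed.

inherited

If inherited, *teliyapu would pass through all of Zonik's changes:
Zonik: *teliyapu > seliyapu > seriyapu > seriyepu  (by palatalisation, unconditioned shift, vowel merger)
If borrowed from Esniki 'seliyap' after the early changes, it would undergo only the recent ones:
  rule 3 (palatalisation): no change (seliyap)
  rule 4 (vowel merger): seliyap → seliyep
  ⇒ as a loan: seliyep
Zonik 'seriyepu' matches the inherited outcome exactly, so it is an inherited cognate, not a loan.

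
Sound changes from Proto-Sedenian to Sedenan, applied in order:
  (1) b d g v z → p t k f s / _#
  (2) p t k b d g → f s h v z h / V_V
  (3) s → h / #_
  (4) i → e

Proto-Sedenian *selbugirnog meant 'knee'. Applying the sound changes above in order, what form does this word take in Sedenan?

helbuhernok

Sedenan: start from *selbugirnog.
  rule 1 (final devoicing): selbugirnog → selbugirnok
  rule 2 (intervocalic lenition): selbugirnok → selbuhirnok
  rule 3 (debuccalisation): selbuhirnok → helbuhirnok
  rule 4 (vowel merger): helbuhirnok → helbuhernok
  ⇒ Sedenan helbuhernok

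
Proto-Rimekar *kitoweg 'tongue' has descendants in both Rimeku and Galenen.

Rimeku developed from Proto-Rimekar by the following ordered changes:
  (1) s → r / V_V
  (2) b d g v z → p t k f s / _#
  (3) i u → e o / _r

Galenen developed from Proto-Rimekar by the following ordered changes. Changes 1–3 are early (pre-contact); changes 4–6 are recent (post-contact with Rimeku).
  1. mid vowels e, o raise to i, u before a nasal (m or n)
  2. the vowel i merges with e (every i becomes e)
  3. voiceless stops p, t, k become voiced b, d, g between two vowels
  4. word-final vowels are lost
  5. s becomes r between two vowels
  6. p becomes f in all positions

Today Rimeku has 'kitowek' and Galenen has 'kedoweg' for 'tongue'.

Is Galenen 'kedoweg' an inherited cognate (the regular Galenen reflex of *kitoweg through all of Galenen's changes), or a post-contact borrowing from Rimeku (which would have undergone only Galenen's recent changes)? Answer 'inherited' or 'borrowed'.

inherited

If inherited, *kitoweg would pass through all of Galenen's changes:
Galenen: *kitoweg
  kitoweg (rule 1 does not apply)
  kitoweg → ketoweg   [vowel merger]
  ketoweg → kedoweg   [intervocalic voicing]
  kedoweg (rule 4 does not apply)
  kedoweg (rule 5 does not apply)
  kedoweg (rule 6 does not apply)
  giving Galenen kedoweg.
If borrowed from Rimeku 'kitowek' after the early changes, it would undergo only the recent ones:
  rule 4 (apocope): no change (kitowek)
  rule 5 (rhotacism): no change (kitowek)
  rule 6 (unconditioned shift): no change (kitowek)
  ⇒ as a loan: kitowek
Galenen 'kedoweg' matches the inherited outcome exactly, so it is an inherited cognate, not a loan.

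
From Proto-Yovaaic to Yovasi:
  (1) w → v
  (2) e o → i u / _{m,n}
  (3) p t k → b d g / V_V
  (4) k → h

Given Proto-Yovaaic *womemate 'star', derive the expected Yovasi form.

vumimade

Yovasi: start from *womemate.
  rule 1 (unconditioned shift): womemate → vomemate
  rule 2 (pre-nasal raising): vomemate → vumimate
  rule 3 (intervocalic voicing): vumimate → vumimade
  rule 4: no change — vumimade
  ⇒ Yovasi vumimade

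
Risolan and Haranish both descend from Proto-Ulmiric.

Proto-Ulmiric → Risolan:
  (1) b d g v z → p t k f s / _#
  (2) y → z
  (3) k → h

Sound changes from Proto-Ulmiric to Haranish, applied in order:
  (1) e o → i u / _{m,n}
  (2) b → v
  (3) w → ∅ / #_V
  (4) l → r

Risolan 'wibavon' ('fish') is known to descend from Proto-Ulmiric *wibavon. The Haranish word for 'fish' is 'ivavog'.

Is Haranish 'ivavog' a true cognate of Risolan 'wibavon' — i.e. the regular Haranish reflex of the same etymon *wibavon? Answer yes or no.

Derive the expected Haranish reflex of *wibavon:
Haranish: *wibavon > wibavun > wivavun > ivavun  (by pre-nasal raising, unconditioned shift, glide loss)
The regular Haranish reflex would be 'ivavun', but the attested form is 'ivavog'. The correspondence is irregular, so they are not cognates (the Haranish form has a different source).

no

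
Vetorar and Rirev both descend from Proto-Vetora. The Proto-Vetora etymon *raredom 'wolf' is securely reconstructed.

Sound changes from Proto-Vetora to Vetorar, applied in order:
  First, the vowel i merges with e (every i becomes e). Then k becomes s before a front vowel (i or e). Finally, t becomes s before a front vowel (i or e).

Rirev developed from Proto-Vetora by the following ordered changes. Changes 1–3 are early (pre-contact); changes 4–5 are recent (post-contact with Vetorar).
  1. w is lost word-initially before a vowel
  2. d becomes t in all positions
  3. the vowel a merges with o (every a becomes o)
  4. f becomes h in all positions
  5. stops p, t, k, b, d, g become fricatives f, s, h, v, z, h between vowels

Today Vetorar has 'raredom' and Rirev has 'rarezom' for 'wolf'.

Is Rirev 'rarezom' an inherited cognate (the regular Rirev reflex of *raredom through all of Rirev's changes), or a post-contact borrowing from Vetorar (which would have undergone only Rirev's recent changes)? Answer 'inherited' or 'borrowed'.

borrowed

If inherited, *raredom would pass through all of Rirev's changes:
Rirev: *raredom
  raredom (rule 1 does not apply)
  raredom → raretom   [unconditioned shift]
  raretom → roretom   [vowel merger]
  roretom (rule 4 does not apply)
  roretom → roresom   [intervocalic lenition]
  giving Rirev roresom.
If borrowed from Vetorar 'raredom' after the early changes, it would undergo only the recent ones:
  rule 4 (unconditioned shift): no change (raredom)
  rule 5 (intervocalic lenition): raredom → rarezom
  ⇒ as a loan: rarezom
Rirev 'rarezom' matches the loan outcome 'rarezom', not the inherited 'roresom' — it skipped the early Rirev changes, so it was borrowed from Vetorar.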